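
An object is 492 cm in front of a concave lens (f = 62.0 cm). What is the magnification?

m = +0.112

For a concave lens, f = -62.0 cm.
1/d_i = 1/f − 1/d_o = 1/(-62.00) − 1/(492) = -0.01816, so d_i = -55.06 cm.
m = −d_i/d_o = −(-55.06)/(492) = +0.112.
The image is virtual, upright and reduced, on the same side as the object.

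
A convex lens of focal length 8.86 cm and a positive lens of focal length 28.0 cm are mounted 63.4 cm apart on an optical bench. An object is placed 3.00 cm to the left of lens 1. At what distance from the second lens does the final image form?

47.6 cm

Lens 1: 1/d_i1 = 1/f₁ − 1/d_o1 = 1/(8.86) − 1/(3.00) = -0.2205, so d_i1 = -4.536 cm.
The intermediate image is 4.536 cm to the left of lens 1 (virtual), which is 63.4 − (-4.536) = 67.94 cm to the left of lens 2, so d_o2 = +67.94 cm.
Lens 2: 1/d_i2 = 1/f₂ − 1/d_o2 = 1/(28.0) − 1/(67.94) = 0.02100, so d_i2 = 47.6 cm.
The final image is real, 47.6 cm to the right of lens 2 (overall magnification ≈ -1.1).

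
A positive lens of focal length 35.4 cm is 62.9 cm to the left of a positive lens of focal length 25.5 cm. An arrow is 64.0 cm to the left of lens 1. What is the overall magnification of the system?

m = -0.755

Lens 1: 1/d_i1 = 1/(35.4) − 1/(64.0) = 0.01262, so d_i1 = 79.22 cm; m₁ = −d_i1/d_o1 = -1.238.
d_o2 = 62.9 − (79.22) = -16.32 cm (virtual object).
Lens 2: 1/d_i2 = 1/(25.5) − 1/(-16.32) = 0.1005, so d_i2 = 9.951 cm; m₂ = −d_i2/d_o2 = +0.6098.
m = m₁·m₂ = (-1.238)(+0.6098) = -0.755.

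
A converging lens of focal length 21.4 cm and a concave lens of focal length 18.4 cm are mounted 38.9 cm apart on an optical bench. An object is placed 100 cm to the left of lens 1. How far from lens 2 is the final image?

Lens 1: 1/d_i1 = 1/f₁ − 1/d_o1 = 1/(21.4) − 1/(100) = 0.03673, so d_i1 = 27.23 cm.
The intermediate image is 27.23 cm to the right of lens 1, which is 38.9 − (27.23) = 11.67 cm to the left of lens 2, so d_o2 = +11.67 cm.
Lens 2 is diverging, so f₂ = −18.4 cm.
Lens 2: 1/d_i2 = 1/f₂ − 1/d_o2 = 1/(-18.4) − 1/(11.67) = -0.1400, so d_i2 = -7.14 cm.
The final image is virtual, 7.14 cm to the left of lens 2 (overall magnification ≈ -0.17).

7.14 cm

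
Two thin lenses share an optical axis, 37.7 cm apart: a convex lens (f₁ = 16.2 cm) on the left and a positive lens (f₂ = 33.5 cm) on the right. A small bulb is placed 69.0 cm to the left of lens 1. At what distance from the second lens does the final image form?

Lens 1: 1/d_i1 = 1/f₁ − 1/d_o1 = 1/(16.2) − 1/(69.0) = 0.04724, so d_i1 = 21.17 cm.
The intermediate image is 21.17 cm to the right of lens 1, which is 37.7 − (21.17) = 16.53 cm to the left of lens 2, so d_o2 = +16.53 cm.
Lens 2: 1/d_i2 = 1/f₂ − 1/d_o2 = 1/(33.5) − 1/(16.53) = -0.03065, so d_i2 = -32.6 cm.
The final image is virtual, 32.6 cm to the left of lens 2 (overall magnification ≈ -0.61).

32.6 cm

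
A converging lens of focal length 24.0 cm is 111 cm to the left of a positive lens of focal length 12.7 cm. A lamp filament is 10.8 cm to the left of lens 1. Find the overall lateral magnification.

m = -0.196

Lens 1: 1/d_i1 = 1/(24.0) − 1/(10.8) = -0.05093, so d_i1 = -19.64 cm; m₁ = −d_i1/d_o1 = +1.819.
d_o2 = 111 − (-19.64) = 130.6 cm.
Lens 2: 1/d_i2 = 1/(12.7) − 1/(130.6) = 0.07108, so d_i2 = 14.07 cm; m₂ = −d_i2/d_o2 = -0.1077.
m = m₁·m₂ = (+1.819)(-0.1077) = -0.196.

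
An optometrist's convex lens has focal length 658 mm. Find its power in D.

P = +1.52 D

f = 65.8 cm = 0.658 m.
P = 1/f = 1/(0.658 m) = +1.52 D.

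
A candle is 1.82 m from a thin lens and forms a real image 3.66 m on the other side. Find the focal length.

Real image ⇒ d_i = +3.66 m.
1/f = 1/d_o + 1/d_i = 1/(1.82) + 1/(3.66) = 0.8227, so f = 1.22 m.
Since f is positive, the thin lens is converging.

f = 1.22 m (converging)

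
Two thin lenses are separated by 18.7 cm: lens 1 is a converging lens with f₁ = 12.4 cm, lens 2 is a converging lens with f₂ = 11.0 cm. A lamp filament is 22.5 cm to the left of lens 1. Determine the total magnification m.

m = -0.678

Lens 1: 1/d_i1 = 1/(12.4) − 1/(22.5) = 0.03620, so d_i1 = 27.62 cm; m₁ = −d_i1/d_o1 = -1.228.
d_o2 = 18.7 − (27.62) = -8.920 cm (virtual object).
Lens 2: 1/d_i2 = 1/(11.0) − 1/(-8.920) = 0.2030, so d_i2 = 4.926 cm; m₂ = −d_i2/d_o2 = +0.5522.
m = m₁·m₂ = (-1.228)(+0.5522) = -0.678.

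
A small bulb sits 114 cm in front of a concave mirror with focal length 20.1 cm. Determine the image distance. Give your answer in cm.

24.4 cm

Mirror equation: 1/d_i = 1/f − 1/d_o = 1/(20.10) − 1/(114) = 0.04975 − 0.008772 = 0.04098, so d_i = 24.4 cm.
The image is real, inverted and reduced, in front of the mirror.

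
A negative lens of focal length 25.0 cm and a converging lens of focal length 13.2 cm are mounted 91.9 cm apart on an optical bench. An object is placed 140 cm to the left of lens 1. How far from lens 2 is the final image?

Lens 1 is diverging, so f₁ = −25.0 cm.
Lens 1: 1/d_i1 = 1/f₁ − 1/d_o1 = 1/(-25.0) − 1/(140) = -0.04714, so d_i1 = -21.21 cm.
The intermediate image is 21.21 cm to the left of lens 1 (virtual), which is 91.9 − (-21.21) = 113.1 cm to the left of lens 2, so d_o2 = +113.1 cm.
Lens 2: 1/d_i2 = 1/f₂ − 1/d_o2 = 1/(13.2) − 1/(113.1) = 0.06692, so d_i2 = 14.9 cm.
The final image is real, 14.9 cm to the right of lens 2 (overall magnification ≈ -0.020).

14.9 cm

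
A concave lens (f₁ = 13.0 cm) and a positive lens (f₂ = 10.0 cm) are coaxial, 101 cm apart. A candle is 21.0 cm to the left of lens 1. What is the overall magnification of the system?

f₁ = −13.0 cm (diverging).
Lens 1: 1/d_i1 = 1/(-13.0) − 1/(21.0) = -0.1245, so d_i1 = -8.029 cm; m₁ = −d_i1/d_o1 = +0.3823.
d_o2 = 101 − (-8.029) = 109.0 cm.
Lens 2: 1/d_i2 = 1/(10.0) − 1/(109.0) = 0.09083, so d_i2 = 11.01 cm; m₂ = −d_i2/d_o2 = -0.1010.
m = m₁·m₂ = (+0.3823)(-0.1010) = -0.0386.

m = -0.0386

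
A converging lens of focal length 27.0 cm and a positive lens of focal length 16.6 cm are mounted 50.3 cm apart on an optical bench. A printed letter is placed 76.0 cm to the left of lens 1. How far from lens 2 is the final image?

Lens 1: 1/d_i1 = 1/f₁ − 1/d_o1 = 1/(27.0) − 1/(76.0) = 0.02388, so d_i1 = 41.88 cm.
The intermediate image is 41.88 cm to the right of lens 1, which is 50.3 − (41.88) = 8.420 cm to the left of lens 2, so d_o2 = +8.420 cm.
Lens 2: 1/d_i2 = 1/f₂ − 1/d_o2 = 1/(16.6) − 1/(8.420) = -0.05852, so d_i2 = -17.1 cm.
The final image is virtual, 17.1 cm to the left of lens 2 (overall magnification ≈ -1.1).

17.1 cm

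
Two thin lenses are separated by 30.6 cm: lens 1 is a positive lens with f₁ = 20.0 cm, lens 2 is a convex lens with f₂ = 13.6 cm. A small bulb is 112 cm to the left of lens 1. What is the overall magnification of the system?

Lens 1: 1/d_i1 = 1/(20.0) − 1/(112) = 0.04107, so d_i1 = 24.35 cm; m₁ = −d_i1/d_o1 = -0.2174.
d_o2 = 30.6 − (24.35) = 6.250 cm.
Lens 2: 1/d_i2 = 1/(13.6) − 1/(6.250) = -0.08647, so d_i2 = -11.56 cm; m₂ = −d_i2/d_o2 = +1.850.
m = m₁·m₂ = (-0.2174)(+1.850) = -0.402.

m = -0.402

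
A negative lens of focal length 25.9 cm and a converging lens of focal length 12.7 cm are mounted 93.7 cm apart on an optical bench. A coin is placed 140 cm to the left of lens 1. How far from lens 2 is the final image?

Lens 1 is diverging, so f₁ = −25.9 cm.
Lens 1: 1/d_i1 = 1/f₁ − 1/d_o1 = 1/(-25.9) − 1/(140) = -0.04575, so d_i1 = -21.86 cm.
The intermediate image is 21.86 cm to the left of lens 1 (virtual), which is 93.7 − (-21.86) = 115.6 cm to the left of lens 2, so d_o2 = +115.6 cm.
Lens 2: 1/d_i2 = 1/f₂ − 1/d_o2 = 1/(12.7) − 1/(115.6) = 0.07009, so d_i2 = 14.3 cm.
The final image is real, 14.3 cm to the right of lens 2 (overall magnification ≈ -0.019).

14.3 cm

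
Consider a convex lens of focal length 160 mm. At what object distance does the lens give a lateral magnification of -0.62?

m = −d_i/d_o ⇒ d_i = −m·d_o.
1/f = 1/d_o + 1/d_i = 1/d_o − 1/(m·d_o) = (1 − 1/m)/d_o, so d_o = f(1 − 1/m) = (160.0)(1 − 1/(-0.62)) = 418 mm.

418 mm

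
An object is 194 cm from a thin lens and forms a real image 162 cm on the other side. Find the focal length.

Real image ⇒ d_i = +162 cm.
1/f = 1/d_o + 1/d_i = 1/(194) + 1/(162) = 0.01133, so f = 88.3 cm.
Since f is positive, the thin lens is converging.

f = 88.3 cm (converging)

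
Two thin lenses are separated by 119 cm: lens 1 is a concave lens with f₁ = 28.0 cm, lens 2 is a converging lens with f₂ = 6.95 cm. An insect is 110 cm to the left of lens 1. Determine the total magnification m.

f₁ = −28.0 cm (diverging).
Lens 1: 1/d_i1 = 1/(-28.0) − 1/(110) = -0.04481, so d_i1 = -22.32 cm; m₁ = −d_i1/d_o1 = +0.2029.
d_o2 = 119 − (-22.32) = 141.3 cm.
Lens 2: 1/d_i2 = 1/(6.95) − 1/(141.3) = 0.1368, so d_i2 = 7.310 cm; m₂ = −d_i2/d_o2 = -0.05173.
m = m₁·m₂ = (+0.2029)(-0.05173) = -0.0105.

m = -0.0105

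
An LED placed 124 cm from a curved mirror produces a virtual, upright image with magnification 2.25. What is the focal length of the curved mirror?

m = −d_i/d_o ⇒ d_i = −m·d_o = −(+2.25)·(124) = -279.0 cm.
1/f = 1/d_o + 1/d_i = 1/(124) + 1/(-279.0) = 0.004480, so f = 223 cm.
Since f is positive, the curved mirror is concave.

f = 223 cm (concave)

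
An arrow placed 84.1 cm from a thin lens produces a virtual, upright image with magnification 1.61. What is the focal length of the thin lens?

m = −d_i/d_o ⇒ d_i = −m·d_o = −(+1.61)·(84.1) = -135.4 cm.
1/f = 1/d_o + 1/d_i = 1/(84.1) + 1/(-135.4) = 0.004505, so f = 222 cm.
Since f is positive, the thin lens is converging.

f = 222 cm (converging)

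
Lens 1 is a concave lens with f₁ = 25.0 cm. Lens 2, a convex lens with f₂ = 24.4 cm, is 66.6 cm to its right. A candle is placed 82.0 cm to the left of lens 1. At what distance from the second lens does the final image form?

34.1 cm

Lens 1 is diverging, so f₁ = −25.0 cm.
Lens 1: 1/d_i1 = 1/f₁ − 1/d_o1 = 1/(-25.0) − 1/(82.0) = -0.05220, so d_i1 = -19.16 cm.
The intermediate image is 19.16 cm to the left of lens 1 (virtual), which is 66.6 − (-19.16) = 85.76 cm to the left of lens 2, so d_o2 = +85.76 cm.
Lens 2: 1/d_i2 = 1/f₂ − 1/d_o2 = 1/(24.4) − 1/(85.76) = 0.02932, so d_i2 = 34.1 cm.
The final image is real, 34.1 cm to the right of lens 2 (overall magnification ≈ -0.093).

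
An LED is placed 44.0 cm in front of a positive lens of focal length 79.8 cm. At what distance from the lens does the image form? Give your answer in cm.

98.1 cm

Lens equation: 1/q = 1/f − 1/p = 1/(79.80) − 1/(44.0) = 0.01253 − 0.02273 = -0.01020, so q = -98.1 cm.
The image is virtual, upright and enlarged, on the same side as the object.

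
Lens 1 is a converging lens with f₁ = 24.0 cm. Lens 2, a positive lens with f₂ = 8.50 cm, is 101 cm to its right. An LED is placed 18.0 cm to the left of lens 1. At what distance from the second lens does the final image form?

8.94 cm

Lens 1: 1/d_i1 = 1/f₁ − 1/d_o1 = 1/(24.0) − 1/(18.0) = -0.01389, so d_i1 = -72.00 cm.
The intermediate image is 72.00 cm to the left of lens 1 (virtual), which is 101 − (-72.00) = 173.0 cm to the left of lens 2, so d_o2 = +173.0 cm.
Lens 2: 1/d_i2 = 1/f₂ − 1/d_o2 = 1/(8.50) − 1/(173.0) = 0.1119, so d_i2 = 8.94 cm.
The final image is real, 8.94 cm to the right of lens 2 (overall magnification ≈ -0.21).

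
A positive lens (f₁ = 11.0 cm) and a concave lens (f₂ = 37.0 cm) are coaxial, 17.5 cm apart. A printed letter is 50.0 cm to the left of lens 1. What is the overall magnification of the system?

Lens 1: 1/d_i1 = 1/(11.0) − 1/(50.0) = 0.07091, so d_i1 = 14.10 cm; m₁ = −d_i1/d_o1 = -0.2820.
d_o2 = 17.5 − (14.10) = 3.400 cm.
f₂ = −37.0 cm (diverging).
Lens 2: 1/d_i2 = 1/(-37.0) − 1/(3.400) = -0.3211, so d_i2 = -3.114 cm; m₂ = −d_i2/d_o2 = +0.9158.
m = m₁·m₂ = (-0.2820)(+0.9158) = -0.258.

m = -0.258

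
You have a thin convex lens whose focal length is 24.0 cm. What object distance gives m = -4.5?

29.3 cm

m = −d_i/d_o ⇒ d_i = −m·d_o.
1/f = 1/d_o + 1/d_i = 1/d_o − 1/(m·d_o) = (1 − 1/m)/d_o, so d_o = f(1 − 1/m) = (24.00)(1 − 1/(-4.5)) = 29.3 cm.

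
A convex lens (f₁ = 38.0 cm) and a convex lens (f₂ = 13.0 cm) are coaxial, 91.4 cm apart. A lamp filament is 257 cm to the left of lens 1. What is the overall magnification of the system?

Lens 1: 1/d_i1 = 1/(38.0) − 1/(257) = 0.02242, so d_i1 = 44.59 cm; m₁ = −d_i1/d_o1 = -0.1735.
d_o2 = 91.4 − (44.59) = 46.81 cm.
Lens 2: 1/d_i2 = 1/(13.0) − 1/(46.81) = 0.05556, so d_i2 = 18.00 cm; m₂ = −d_i2/d_o2 = -0.3845.
m = m₁·m₂ = (-0.1735)(-0.3845) = +0.0667.

m = +0.0667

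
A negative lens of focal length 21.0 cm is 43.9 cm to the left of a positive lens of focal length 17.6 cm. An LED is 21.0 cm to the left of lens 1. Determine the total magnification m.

f₁ = −21.0 cm (diverging).
Lens 1: 1/d_i1 = 1/(-21.0) − 1/(21.0) = -0.09524, so d_i1 = -10.50 cm; m₁ = −d_i1/d_o1 = +0.5000.
d_o2 = 43.9 − (-10.50) = 54.40 cm.
Lens 2: 1/d_i2 = 1/(17.6) − 1/(54.40) = 0.03844, so d_i2 = 26.02 cm; m₂ = −d_i2/d_o2 = -0.4783.
m = m₁·m₂ = (+0.5000)(-0.4783) = -0.239.

m = -0.239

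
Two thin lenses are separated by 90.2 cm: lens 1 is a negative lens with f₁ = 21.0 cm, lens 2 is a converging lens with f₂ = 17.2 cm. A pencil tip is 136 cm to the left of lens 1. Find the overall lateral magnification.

f₁ = −21.0 cm (diverging).
Lens 1: 1/d_i1 = 1/(-21.0) − 1/(136) = -0.05497, so d_i1 = -18.19 cm; m₁ = −d_i1/d_o1 = +0.1338.
d_o2 = 90.2 − (-18.19) = 108.4 cm.
Lens 2: 1/d_i2 = 1/(17.2) − 1/(108.4) = 0.04891, so d_i2 = 20.44 cm; m₂ = −d_i2/d_o2 = -0.1886.
m = m₁·m₂ = (+0.1338)(-0.1886) = -0.0252.

m = -0.0252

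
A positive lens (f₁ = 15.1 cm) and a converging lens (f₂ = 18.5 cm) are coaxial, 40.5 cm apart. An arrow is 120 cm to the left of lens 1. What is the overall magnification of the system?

Lens 1: 1/d_i1 = 1/(15.1) − 1/(120) = 0.05789, so d_i1 = 17.27 cm; m₁ = −d_i1/d_o1 = -0.1439.
d_o2 = 40.5 − (17.27) = 23.23 cm.
Lens 2: 1/d_i2 = 1/(18.5) − 1/(23.23) = 0.01101, so d_i2 = 90.86 cm; m₂ = −d_i2/d_o2 = -3.911.
m = m₁·m₂ = (-0.1439)(-3.911) = +0.563.

m = +0.563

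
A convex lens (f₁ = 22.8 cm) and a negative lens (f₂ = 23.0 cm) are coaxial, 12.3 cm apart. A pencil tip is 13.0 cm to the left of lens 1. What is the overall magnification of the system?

Lens 1: 1/d_i1 = 1/(22.8) − 1/(13.0) = -0.03306, so d_i1 = -30.24 cm; m₁ = −d_i1/d_o1 = +2.326.
d_o2 = 12.3 − (-30.24) = 42.54 cm.
f₂ = −23.0 cm (diverging).
Lens 2: 1/d_i2 = 1/(-23.0) − 1/(42.54) = -0.06699, so d_i2 = -14.93 cm; m₂ = −d_i2/d_o2 = +0.3509.
m = m₁·m₂ = (+2.326)(+0.3509) = +0.816.

m = +0.816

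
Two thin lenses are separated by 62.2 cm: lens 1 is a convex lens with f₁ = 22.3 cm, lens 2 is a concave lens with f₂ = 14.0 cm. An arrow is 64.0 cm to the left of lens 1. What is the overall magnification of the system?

Lens 1: 1/d_i1 = 1/(22.3) − 1/(64.0) = 0.02922, so d_i1 = 34.23 cm; m₁ = −d_i1/d_o1 = -0.5348.
d_o2 = 62.2 − (34.23) = 27.97 cm.
f₂ = −14.0 cm (diverging).
Lens 2: 1/d_i2 = 1/(-14.0) − 1/(27.97) = -0.1072, so d_i2 = -9.330 cm; m₂ = −d_i2/d_o2 = +0.3336.
m = m₁·m₂ = (-0.5348)(+0.3336) = -0.178.

m = -0.178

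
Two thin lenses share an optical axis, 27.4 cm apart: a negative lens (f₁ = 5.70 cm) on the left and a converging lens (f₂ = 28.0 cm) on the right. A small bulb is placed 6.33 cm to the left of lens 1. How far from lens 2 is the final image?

355 cm

Lens 1 is diverging, so f₁ = −5.70 cm.
Lens 1: 1/d_i1 = 1/f₁ − 1/d_o1 = 1/(-5.70) − 1/(6.33) = -0.3334, so d_i1 = -2.999 cm.
The intermediate image is 2.999 cm to the left of lens 1 (virtual), which is 27.4 − (-2.999) = 30.40 cm to the left of lens 2, so d_o2 = +30.40 cm.
Lens 2: 1/d_i2 = 1/f₂ − 1/d_o2 = 1/(28.0) − 1/(30.40) = 0.002820, so d_i2 = 355 cm.
The final image is real, 355 cm to the right of lens 2 (overall magnification ≈ -5.5).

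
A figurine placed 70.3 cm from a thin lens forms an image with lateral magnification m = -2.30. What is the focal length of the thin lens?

m = −d_i/d_o ⇒ d_i = −m·d_o = −(-2.30)·(70.3) = 161.7 cm.
1/f = 1/d_o + 1/d_i = 1/(70.3) + 1/(161.7) = 0.02041, so f = 49.0 cm.
Since f is positive, the thin lens is converging.

f = 49.0 cm (converging)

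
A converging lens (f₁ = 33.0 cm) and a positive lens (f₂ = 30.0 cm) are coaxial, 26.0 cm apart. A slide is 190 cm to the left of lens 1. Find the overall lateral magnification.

Lens 1: 1/d_i1 = 1/(33.0) − 1/(190) = 0.02504, so d_i1 = 39.94 cm; m₁ = −d_i1/d_o1 = -0.2102.
d_o2 = 26.0 − (39.94) = -13.94 cm (virtual object).
Lens 2: 1/d_i2 = 1/(30.0) − 1/(-13.94) = 0.1051, so d_i2 = 9.518 cm; m₂ = −d_i2/d_o2 = +0.6827.
m = m₁·m₂ = (-0.2102)(+0.6827) = -0.144.

m = -0.144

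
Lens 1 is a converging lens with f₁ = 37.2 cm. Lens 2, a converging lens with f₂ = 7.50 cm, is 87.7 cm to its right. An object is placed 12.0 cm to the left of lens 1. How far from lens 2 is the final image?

8.07 cm

Lens 1: 1/d_i1 = 1/f₁ − 1/d_o1 = 1/(37.2) − 1/(12.0) = -0.05645, so d_i1 = -17.71 cm.
The intermediate image is 17.71 cm to the left of lens 1 (virtual), which is 87.7 − (-17.71) = 105.4 cm to the left of lens 2, so d_o2 = +105.4 cm.
Lens 2: 1/d_i2 = 1/f₂ − 1/d_o2 = 1/(7.50) − 1/(105.4) = 0.1238, so d_i2 = 8.07 cm.
The final image is real, 8.07 cm to the right of lens 2 (overall magnification ≈ -0.11).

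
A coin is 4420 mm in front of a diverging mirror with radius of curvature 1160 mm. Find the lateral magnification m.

m = +0.116

f = R/2 = 1160/2 = 580.0 mm; for a diverging mirror, f = -580.0 mm.
1/d_i = 1/f − 1/d_o = 1/(-580.0) − 1/(4420) = -0.001950, so d_i = -512.7 mm.
m = −d_i/d_o = −(-512.7)/(4420) = +0.116.
The image is virtual, upright and reduced, behind the mirror.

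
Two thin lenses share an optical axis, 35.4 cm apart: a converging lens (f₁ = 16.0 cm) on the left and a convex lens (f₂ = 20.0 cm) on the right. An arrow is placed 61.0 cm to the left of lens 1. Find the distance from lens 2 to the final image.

43.6 cm

Lens 1: 1/d_i1 = 1/f₁ − 1/d_o1 = 1/(16.0) − 1/(61.0) = 0.04611, so d_i1 = 21.69 cm.
The intermediate image is 21.69 cm to the right of lens 1, which is 35.4 − (21.69) = 13.71 cm to the left of lens 2, so d_o2 = +13.71 cm.
Lens 2: 1/d_i2 = 1/f₂ − 1/d_o2 = 1/(20.0) − 1/(13.71) = -0.02294, so d_i2 = -43.6 cm.
The final image is virtual, 43.6 cm to the left of lens 2 (overall magnification ≈ -1.1).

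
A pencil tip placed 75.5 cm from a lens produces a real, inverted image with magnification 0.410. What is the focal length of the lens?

m = −d_i/d_o ⇒ d_i = −m·d_o = −(-0.410)·(75.5) = 30.95 cm.
1/f = 1/d_o + 1/d_i = 1/(75.5) + 1/(30.95) = 0.04556, so f = 22.0 cm.
Since f is positive, the lens is converging.

f = 22.0 cm (converging)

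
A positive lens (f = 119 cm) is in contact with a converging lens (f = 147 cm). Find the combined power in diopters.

P₁ = 1/f₁ = 1/(1.19 m) = +0.8403 D; P₂ = 1/f₂ = 1/(1.47 m) = +0.6803 D.
For thin lenses in contact, P = P₁ + P₂ = (+0.8403) + (+0.6803) = +1.52 D.

P = +1.52 D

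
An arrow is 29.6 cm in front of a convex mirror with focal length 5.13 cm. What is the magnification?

For a convex mirror, f = -5.13 cm.
1/d_i = 1/f − 1/d_o = 1/(-5.130) − 1/(29.6) = -0.2287, so d_i = -4.372 cm.
m = −d_i/d_o = −(-4.372)/(29.6) = +0.148.
The image is virtual, upright and reduced, behind the mirror.

m = +0.148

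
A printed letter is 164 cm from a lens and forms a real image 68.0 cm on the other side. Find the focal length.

Real image ⇒ d_i = +68.0 cm.
1/f = 1/d_o + 1/d_i = 1/(164) + 1/(68.0) = 0.02080, so f = 48.1 cm.
Since f is positive, the lens is converging.

f = 48.1 cm (converging)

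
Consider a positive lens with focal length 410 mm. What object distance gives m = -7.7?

463 mm

m = −d_i/d_o ⇒ d_i = −m·d_o.
1/f = 1/d_o + 1/d_i = 1/d_o − 1/(m·d_o) = (1 − 1/m)/d_o, so d_o = f(1 − 1/m) = (410.0)(1 − 1/(-7.7)) = 463 mm.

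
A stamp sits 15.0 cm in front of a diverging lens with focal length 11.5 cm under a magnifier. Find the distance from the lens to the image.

6.51 cm

For a diverging lens, f = -11.5 cm.
Lens equation: 1/s_i = 1/f − 1/s_o = 1/(-11.50) − 1/(15.0) = -0.08696 − 0.06667 = -0.1536, so s_i = -6.51 cm.
The image is virtual, upright and reduced, on the same side as the object.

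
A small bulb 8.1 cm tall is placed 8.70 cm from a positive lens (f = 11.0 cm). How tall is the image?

38.7 cm

1/d_i = 1/f − 1/d_o = 1/(11.00) − 1/(8.70) = -0.02403, so d_i = -41.61 cm.
m = −d_i/d_o = +4.783.
|h_i| = |m|·h_o = 4.783 × 8.1 = 38.7 cm. The image is virtual, upright and enlarged, on the same side as the object.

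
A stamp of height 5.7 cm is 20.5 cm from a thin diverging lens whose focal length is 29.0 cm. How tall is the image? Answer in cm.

For a diverging lens, f = -29.0 cm.
1/d_i = 1/f − 1/d_o = 1/(-29.00) − 1/(20.5) = -0.08326, so d_i = -12.01 cm.
m = −d_i/d_o = +0.5859.
|h_i| = |m|·h_o = 0.5859 × 5.7 = 3.34 cm. The image is virtual, upright and reduced, on the same side as the object.

3.34 cm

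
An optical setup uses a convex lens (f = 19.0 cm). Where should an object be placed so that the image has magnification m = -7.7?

m = −d_i/d_o ⇒ d_i = −m·d_o.
1/f = 1/d_o + 1/d_i = 1/d_o − 1/(m·d_o) = (1 − 1/m)/d_o, so d_o = f(1 − 1/m) = (19.00)(1 − 1/(-7.7)) = 21.5 cm.

21.5 cm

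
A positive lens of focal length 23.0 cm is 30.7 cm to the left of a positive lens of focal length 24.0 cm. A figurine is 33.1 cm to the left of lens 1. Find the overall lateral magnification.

Lens 1: 1/d_i1 = 1/(23.0) − 1/(33.1) = 0.01327, so d_i1 = 75.38 cm; m₁ = −d_i1/d_o1 = -2.277.
d_o2 = 30.7 − (75.38) = -44.68 cm (virtual object).
Lens 2: 1/d_i2 = 1/(24.0) − 1/(-44.68) = 0.06405, so d_i2 = 15.61 cm; m₂ = −d_i2/d_o2 = +0.3494.
m = m₁·m₂ = (-2.277)(+0.3494) = -0.796.

m = -0.796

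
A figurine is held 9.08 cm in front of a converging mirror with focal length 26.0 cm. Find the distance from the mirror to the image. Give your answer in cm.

14.0 cm

Mirror equation: 1/v = 1/f − 1/u = 1/(26.00) − 1/(9.08) = 0.03846 − 0.1101 = -0.07167, so v = -14.0 cm.
The image is virtual, upright and enlarged, behind the mirror.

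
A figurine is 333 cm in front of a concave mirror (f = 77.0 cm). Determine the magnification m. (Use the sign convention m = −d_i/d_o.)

m = -0.301

1/d_i = 1/f − 1/d_o = 1/(77.00) − 1/(333) = 0.009984, so d_i = 100.2 cm.
m = −d_i/d_o = −(100.2)/(333) = -0.301.
The image is real, inverted and reduced, in front of the mirror.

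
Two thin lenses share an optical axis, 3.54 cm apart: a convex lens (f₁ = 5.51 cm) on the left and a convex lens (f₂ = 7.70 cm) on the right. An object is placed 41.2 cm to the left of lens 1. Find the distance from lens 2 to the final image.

Lens 1: 1/d_i1 = 1/f₁ − 1/d_o1 = 1/(5.51) − 1/(41.2) = 0.1572, so d_i1 = 6.361 cm.
The intermediate image is 6.361 cm to the right of lens 1, which lies 2.821 cm to the right of lens 2 — a virtual object — so d_o2 = −2.821 cm.
Lens 2: 1/d_i2 = 1/f₂ − 1/d_o2 = 1/(7.70) − 1/(-2.821) = 0.4844, so d_i2 = 2.06 cm.
The final image is real, 2.06 cm to the right of lens 2 (overall magnification ≈ -0.11).

2.06 cm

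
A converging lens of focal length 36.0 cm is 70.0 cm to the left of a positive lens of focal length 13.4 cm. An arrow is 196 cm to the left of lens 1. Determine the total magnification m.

Lens 1: 1/d_i1 = 1/(36.0) − 1/(196) = 0.02268, so d_i1 = 44.10 cm; m₁ = −d_i1/d_o1 = -0.2250.
d_o2 = 70.0 − (44.10) = 25.90 cm.
Lens 2: 1/d_i2 = 1/(13.4) − 1/(25.90) = 0.03602, so d_i2 = 27.76 cm; m₂ = −d_i2/d_o2 = -1.072.
m = m₁·m₂ = (-0.2250)(-1.072) = +0.241.

m = +0.241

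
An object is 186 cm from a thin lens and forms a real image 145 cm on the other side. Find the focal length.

Real image ⇒ d_i = +145 cm.
1/f = 1/d_o + 1/d_i = 1/(186) + 1/(145) = 0.01227, so f = 81.5 cm.
Since f is positive, the thin lens is converging.

f = 81.5 cm (converging)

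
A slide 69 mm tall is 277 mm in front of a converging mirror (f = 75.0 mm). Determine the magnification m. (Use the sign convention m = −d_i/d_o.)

m = -0.371

1/d_i = 1/f − 1/d_o = 1/(75.00) − 1/(277) = 0.009723, so d_i = 102.8 mm.
m = −d_i/d_o = −(102.8)/(277) = -0.371.
The image is real, inverted and reduced, in front of the mirror.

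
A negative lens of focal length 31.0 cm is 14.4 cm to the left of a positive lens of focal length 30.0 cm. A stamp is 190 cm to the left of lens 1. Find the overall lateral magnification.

m = -0.381

f₁ = −31.0 cm (diverging).
Lens 1: 1/d_i1 = 1/(-31.0) − 1/(190) = -0.03752, so d_i1 = -26.65 cm; m₁ = −d_i1/d_o1 = +0.1403.
d_o2 = 14.4 − (-26.65) = 41.05 cm.
Lens 2: 1/d_i2 = 1/(30.0) − 1/(41.05) = 0.008973, so d_i2 = 111.4 cm; m₂ = −d_i2/d_o2 = -2.715.
m = m₁·m₂ = (+0.1403)(-2.715) = -0.381.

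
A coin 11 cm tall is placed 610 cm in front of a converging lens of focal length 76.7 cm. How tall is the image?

1.58 cm

1/d_i = 1/f − 1/d_o = 1/(76.70) − 1/(610) = 0.01140, so d_i = 87.73 cm.
m = −d_i/d_o = -0.1438.
|h_i| = |m|·h_o = 0.1438 × 11 = 1.58 cm. The image is real, inverted and reduced, on the far side of the lens.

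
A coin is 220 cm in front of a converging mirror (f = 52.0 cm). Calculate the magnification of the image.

m = -0.310

1/d_i = 1/f − 1/d_o = 1/(52.00) − 1/(220) = 0.01469, so d_i = 68.10 cm.
m = −d_i/d_o = −(68.10)/(220) = -0.310.
The image is real, inverted and reduced, in front of the mirror.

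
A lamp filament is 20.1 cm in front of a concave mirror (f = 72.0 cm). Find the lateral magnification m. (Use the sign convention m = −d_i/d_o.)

m = +1.39

1/d_i = 1/f − 1/d_o = 1/(72.00) − 1/(20.1) = -0.03586, so d_i = -27.88 cm.
m = −d_i/d_o = −(-27.88)/(20.1) = +1.39.
The image is virtual, upright and enlarged, behind the mirror.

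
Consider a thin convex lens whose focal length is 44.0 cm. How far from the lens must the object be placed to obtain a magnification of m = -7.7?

49.7 cm

m = −d_i/d_o ⇒ d_i = −m·d_o.
1/f = 1/d_o + 1/d_i = 1/d_o − 1/(m·d_o) = (1 − 1/m)/d_o, so d_o = f(1 − 1/m) = (44.00)(1 − 1/(-7.7)) = 49.7 cm.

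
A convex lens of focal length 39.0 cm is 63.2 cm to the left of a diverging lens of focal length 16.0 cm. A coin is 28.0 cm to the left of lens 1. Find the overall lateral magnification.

Lens 1: 1/d_i1 = 1/(39.0) − 1/(28.0) = -0.01007, so d_i1 = -99.27 cm; m₁ = −d_i1/d_o1 = +3.545.
d_o2 = 63.2 − (-99.27) = 162.5 cm.
f₂ = −16.0 cm (diverging).
Lens 2: 1/d_i2 = 1/(-16.0) − 1/(162.5) = -0.06865, so d_i2 = -14.57 cm; m₂ = −d_i2/d_o2 = +0.08964.
m = m₁·m₂ = (+3.545)(+0.08964) = +0.318.

m = +0.318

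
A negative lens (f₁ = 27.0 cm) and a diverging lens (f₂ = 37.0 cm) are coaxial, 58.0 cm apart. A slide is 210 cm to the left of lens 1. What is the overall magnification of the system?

m = +0.0354

f₁ = −27.0 cm (diverging).
Lens 1: 1/d_i1 = 1/(-27.0) − 1/(210) = -0.04180, so d_i1 = -23.92 cm; m₁ = −d_i1/d_o1 = +0.1139.
d_o2 = 58.0 − (-23.92) = 81.92 cm.
f₂ = −37.0 cm (diverging).
Lens 2: 1/d_i2 = 1/(-37.0) − 1/(81.92) = -0.03923, so d_i2 = -25.49 cm; m₂ = −d_i2/d_o2 = +0.3111.
m = m₁·m₂ = (+0.1139)(+0.3111) = +0.0354.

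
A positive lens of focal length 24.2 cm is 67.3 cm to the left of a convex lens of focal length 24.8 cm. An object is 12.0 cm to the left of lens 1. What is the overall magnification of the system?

Lens 1: 1/d_i1 = 1/(24.2) − 1/(12.0) = -0.04201, so d_i1 = -23.80 cm; m₁ = −d_i1/d_o1 = +1.983.
d_o2 = 67.3 − (-23.80) = 91.10 cm.
Lens 2: 1/d_i2 = 1/(24.8) − 1/(91.10) = 0.02935, so d_i2 = 34.08 cm; m₂ = −d_i2/d_o2 = -0.3741.
m = m₁·m₂ = (+1.983)(-0.3741) = -0.742.

m = -0.742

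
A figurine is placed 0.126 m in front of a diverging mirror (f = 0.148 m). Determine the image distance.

For a diverging mirror, f = -0.148 m.
Mirror equation: 1/v = 1/f − 1/u = 1/(-0.1480) − 1/(0.126) = -6.757 − 7.937 = -14.69, so v = -0.0681 m.
The image is virtual, upright and reduced, behind the mirror.

0.0681 m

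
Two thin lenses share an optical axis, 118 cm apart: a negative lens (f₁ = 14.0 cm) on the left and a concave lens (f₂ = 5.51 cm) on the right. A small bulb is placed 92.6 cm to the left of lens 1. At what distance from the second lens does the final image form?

Lens 1 is diverging, so f₁ = −14.0 cm.
Lens 1: 1/d_i1 = 1/f₁ − 1/d_o1 = 1/(-14.0) − 1/(92.6) = -0.08223, so d_i1 = -12.16 cm.
The intermediate image is 12.16 cm to the left of lens 1 (virtual), which is 118 − (-12.16) = 130.2 cm to the left of lens 2, so d_o2 = +130.2 cm.
Lens 2 is diverging, so f₂ = −5.51 cm.
Lens 2: 1/d_i2 = 1/f₂ − 1/d_o2 = 1/(-5.51) − 1/(130.2) = -0.1892, so d_i2 = -5.29 cm.
The final image is virtual, 5.29 cm to the left of lens 2 (overall magnification ≈ 0.0053).

5.29 cm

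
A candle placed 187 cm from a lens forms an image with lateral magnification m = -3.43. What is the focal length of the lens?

f = 145 cm (converging)

m = −d_i/d_o ⇒ d_i = −m·d_o = −(-3.43)·(187) = 641.4 cm.
1/f = 1/d_o + 1/d_i = 1/(187) + 1/(641.4) = 0.006907, so f = 145 cm.
Since f is positive, the lens is converging.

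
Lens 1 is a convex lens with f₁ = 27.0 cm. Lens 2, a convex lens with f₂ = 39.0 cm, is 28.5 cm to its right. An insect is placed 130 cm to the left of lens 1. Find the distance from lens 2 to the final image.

Lens 1: 1/d_i1 = 1/f₁ − 1/d_o1 = 1/(27.0) − 1/(130) = 0.02934, so d_i1 = 34.08 cm.
The intermediate image is 34.08 cm to the right of lens 1, which lies 5.580 cm to the right of lens 2 — a virtual object — so d_o2 = −5.580 cm.
Lens 2: 1/d_i2 = 1/f₂ − 1/d_o2 = 1/(39.0) − 1/(-5.580) = 0.2049, so d_i2 = 4.88 cm.
The final image is real, 4.88 cm to the right of lens 2 (overall magnification ≈ -0.23).

4.88 cm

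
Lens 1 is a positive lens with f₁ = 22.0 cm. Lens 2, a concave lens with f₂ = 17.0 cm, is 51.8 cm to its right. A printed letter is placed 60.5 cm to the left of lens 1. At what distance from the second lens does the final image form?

8.56 cm

Lens 1: 1/d_i1 = 1/f₁ − 1/d_o1 = 1/(22.0) − 1/(60.5) = 0.02893, so d_i1 = 34.57 cm.
The intermediate image is 34.57 cm to the right of lens 1, which is 51.8 − (34.57) = 17.23 cm to the left of lens 2, so d_o2 = +17.23 cm.
Lens 2 is diverging, so f₂ = −17.0 cm.
Lens 2: 1/d_i2 = 1/f₂ − 1/d_o2 = 1/(-17.0) − 1/(17.23) = -0.1169, so d_i2 = -8.56 cm.
The final image is virtual, 8.56 cm to the left of lens 2 (overall magnification ≈ -0.28).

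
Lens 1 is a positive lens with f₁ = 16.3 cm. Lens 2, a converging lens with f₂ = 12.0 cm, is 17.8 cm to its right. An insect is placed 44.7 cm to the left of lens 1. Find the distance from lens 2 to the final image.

Lens 1: 1/d_i1 = 1/f₁ − 1/d_o1 = 1/(16.3) − 1/(44.7) = 0.03898, so d_i1 = 25.66 cm.
The intermediate image is 25.66 cm to the right of lens 1, which lies 7.860 cm to the right of lens 2 — a virtual object — so d_o2 = −7.860 cm.
Lens 2: 1/d_i2 = 1/f₂ − 1/d_o2 = 1/(12.0) − 1/(-7.860) = 0.2106, so d_i2 = 4.75 cm.
The final image is real, 4.75 cm to the right of lens 2 (overall magnification ≈ -0.35).

4.75 cm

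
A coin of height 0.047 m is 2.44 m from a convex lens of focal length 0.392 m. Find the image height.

1/d_i = 1/f − 1/d_o = 1/(0.3920) − 1/(2.44) = 2.141, so d_i = 0.4670 m.
m = −d_i/d_o = -0.1914.
|h_i| = |m|·h_o = 0.1914 × 0.047 = 0.00900 m. The image is real, inverted and reduced, on the far side of the lens.

0.00900 m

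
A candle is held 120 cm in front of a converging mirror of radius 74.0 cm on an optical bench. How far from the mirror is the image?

53.5 cm

f = R/2 = 74.0/2 = 37.00 cm.
Mirror equation: 1/d_i = 1/f − 1/d_o = 1/(37.00) − 1/(120) = 0.02703 − 0.008333 = 0.01869, so d_i = 53.5 cm.
The image is real, inverted and reduced, in front of the mirror.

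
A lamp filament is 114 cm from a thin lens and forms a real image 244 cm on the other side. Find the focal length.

f = 77.7 cm (converging)

Real image ⇒ d_i = +244 cm.
1/f = 1/d_o + 1/d_i = 1/(114) + 1/(244) = 0.01287, so f = 77.7 cm.
Since f is positive, the thin lens is converging.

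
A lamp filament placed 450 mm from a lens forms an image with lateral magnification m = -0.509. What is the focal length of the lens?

f = 152 mm (converging)

m = −d_i/d_o ⇒ d_i = −m·d_o = −(-0.509)·(450) = 229.1 mm.
1/f = 1/d_o + 1/d_i = 1/(450) + 1/(229.1) = 0.006587, so f = 152 mm.
Since f is positive, the lens is converging.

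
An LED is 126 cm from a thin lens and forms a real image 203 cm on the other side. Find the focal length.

Real image ⇒ d_i = +203 cm.
1/f = 1/d_o + 1/d_i = 1/(126) + 1/(203) = 0.01286, so f = 77.7 cm.
Since f is positive, the thin lens is converging.

f = 77.7 cm (converging)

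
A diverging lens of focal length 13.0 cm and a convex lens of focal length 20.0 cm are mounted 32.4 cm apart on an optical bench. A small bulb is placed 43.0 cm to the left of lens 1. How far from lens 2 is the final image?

37.9 cm

Lens 1 is diverging, so f₁ = −13.0 cm.
Lens 1: 1/d_i1 = 1/f₁ − 1/d_o1 = 1/(-13.0) − 1/(43.0) = -0.1002, so d_i1 = -9.982 cm.
The intermediate image is 9.982 cm to the left of lens 1 (virtual), which is 32.4 − (-9.982) = 42.38 cm to the left of lens 2, so d_o2 = +42.38 cm.
Lens 2: 1/d_i2 = 1/f₂ − 1/d_o2 = 1/(20.0) − 1/(42.38) = 0.02640, so d_i2 = 37.9 cm.
The final image is real, 37.9 cm to the right of lens 2 (overall magnification ≈ -0.21).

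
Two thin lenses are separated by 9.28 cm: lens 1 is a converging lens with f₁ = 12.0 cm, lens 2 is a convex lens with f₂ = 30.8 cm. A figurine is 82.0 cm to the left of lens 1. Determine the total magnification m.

m = -0.148

Lens 1: 1/d_i1 = 1/(12.0) − 1/(82.0) = 0.07114, so d_i1 = 14.06 cm; m₁ = −d_i1/d_o1 = -0.1715.
d_o2 = 9.28 − (14.06) = -4.780 cm (virtual object).
Lens 2: 1/d_i2 = 1/(30.8) − 1/(-4.780) = 0.2417, so d_i2 = 4.138 cm; m₂ = −d_i2/d_o2 = +0.8657.
m = m₁·m₂ = (-0.1715)(+0.8657) = -0.148.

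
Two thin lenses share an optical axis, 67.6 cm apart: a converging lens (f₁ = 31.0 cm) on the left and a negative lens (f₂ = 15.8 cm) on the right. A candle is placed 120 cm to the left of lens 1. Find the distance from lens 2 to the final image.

9.80 cm

Lens 1: 1/d_i1 = 1/f₁ − 1/d_o1 = 1/(31.0) − 1/(120) = 0.02392, so d_i1 = 41.80 cm.
The intermediate image is 41.80 cm to the right of lens 1, which is 67.6 − (41.80) = 25.80 cm to the left of lens 2, so d_o2 = +25.80 cm.
Lens 2 is diverging, so f₂ = −15.8 cm.
Lens 2: 1/d_i2 = 1/f₂ − 1/d_o2 = 1/(-15.8) − 1/(25.80) = -0.1021, so d_i2 = -9.80 cm.
The final image is virtual, 9.80 cm to the left of lens 2 (overall magnification ≈ -0.13).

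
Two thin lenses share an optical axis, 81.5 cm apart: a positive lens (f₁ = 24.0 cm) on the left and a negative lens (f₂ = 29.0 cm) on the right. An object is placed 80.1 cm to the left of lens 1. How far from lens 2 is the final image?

Lens 1: 1/d_i1 = 1/f₁ − 1/d_o1 = 1/(24.0) − 1/(80.1) = 0.02918, so d_i1 = 34.27 cm.
The intermediate image is 34.27 cm to the right of lens 1, which is 81.5 − (34.27) = 47.23 cm to the left of lens 2, so d_o2 = +47.23 cm.
Lens 2 is diverging, so f₂ = −29.0 cm.
Lens 2: 1/d_i2 = 1/f₂ − 1/d_o2 = 1/(-29.0) − 1/(47.23) = -0.05566, so d_i2 = -18.0 cm.
The final image is virtual, 18.0 cm to the left of lens 2 (overall magnification ≈ -0.16).

18.0 cm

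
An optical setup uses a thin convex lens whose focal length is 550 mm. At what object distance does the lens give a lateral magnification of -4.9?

m = −d_i/d_o ⇒ d_i = −m·d_o.
1/f = 1/d_o + 1/d_i = 1/d_o − 1/(m·d_o) = (1 − 1/m)/d_o, so d_o = f(1 − 1/m) = (550.0)(1 − 1/(-4.9)) = 662 mm.

662 mm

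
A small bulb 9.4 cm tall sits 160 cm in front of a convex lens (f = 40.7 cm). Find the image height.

1/d_i = 1/f − 1/d_o = 1/(40.70) − 1/(160) = 0.01832, so d_i = 54.59 cm.
m = −d_i/d_o = -0.3412.
|h_i| = |m|·h_o = 0.3412 × 9.4 = 3.21 cm. The image is real, inverted and reduced, on the far side of the lens.

3.21 cm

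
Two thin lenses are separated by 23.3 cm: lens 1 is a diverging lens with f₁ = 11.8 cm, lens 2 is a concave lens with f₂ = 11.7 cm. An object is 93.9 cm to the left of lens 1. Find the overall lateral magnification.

m = +0.0287

f₁ = −11.8 cm (diverging).
Lens 1: 1/d_i1 = 1/(-11.8) − 1/(93.9) = -0.09540, so d_i1 = -10.48 cm; m₁ = −d_i1/d_o1 = +0.1116.
d_o2 = 23.3 − (-10.48) = 33.78 cm.
f₂ = −11.7 cm (diverging).
Lens 2: 1/d_i2 = 1/(-11.7) − 1/(33.78) = -0.1151, so d_i2 = -8.690 cm; m₂ = −d_i2/d_o2 = +0.2573.
m = m₁·m₂ = (+0.1116)(+0.2573) = +0.0287.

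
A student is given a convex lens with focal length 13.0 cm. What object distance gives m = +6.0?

10.8 cm

m = −d_i/d_o ⇒ d_i = −m·d_o.
1/f = 1/d_o + 1/d_i = 1/d_o − 1/(m·d_o) = (1 − 1/m)/d_o, so d_o = f(1 − 1/m) = (13.00)(1 − 1/(+6.0)) = 10.8 cm.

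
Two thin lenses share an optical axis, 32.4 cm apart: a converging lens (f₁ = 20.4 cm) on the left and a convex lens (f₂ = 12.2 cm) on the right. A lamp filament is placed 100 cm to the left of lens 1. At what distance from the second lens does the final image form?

15.2 cm

Lens 1: 1/d_i1 = 1/f₁ − 1/d_o1 = 1/(20.4) − 1/(100) = 0.03902, so d_i1 = 25.63 cm.
The intermediate image is 25.63 cm to the right of lens 1, which is 32.4 − (25.63) = 6.770 cm to the left of lens 2, so d_o2 = +6.770 cm.
Lens 2: 1/d_i2 = 1/f₂ − 1/d_o2 = 1/(12.2) − 1/(6.770) = -0.06574, so d_i2 = -15.2 cm.
The final image is virtual, 15.2 cm to the left of lens 2 (overall magnification ≈ -0.58).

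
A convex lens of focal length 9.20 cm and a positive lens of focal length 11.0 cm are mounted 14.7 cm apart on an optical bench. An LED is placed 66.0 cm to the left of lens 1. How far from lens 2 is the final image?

Lens 1: 1/d_i1 = 1/f₁ − 1/d_o1 = 1/(9.20) − 1/(66.0) = 0.09354, so d_i1 = 10.69 cm.
The intermediate image is 10.69 cm to the right of lens 1, which is 14.7 − (10.69) = 4.010 cm to the left of lens 2, so d_o2 = +4.010 cm.
Lens 2: 1/d_i2 = 1/f₂ − 1/d_o2 = 1/(11.0) − 1/(4.010) = -0.1585, so d_i2 = -6.31 cm.
The final image is virtual, 6.31 cm to the left of lens 2 (overall magnification ≈ -0.25).

6.31 cm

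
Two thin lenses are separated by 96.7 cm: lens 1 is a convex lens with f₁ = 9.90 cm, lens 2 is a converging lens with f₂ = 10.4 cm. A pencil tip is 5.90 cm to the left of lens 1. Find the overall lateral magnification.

Lens 1: 1/d_i1 = 1/(9.90) − 1/(5.90) = -0.06848, so d_i1 = -14.60 cm; m₁ = −d_i1/d_o1 = +2.475.
d_o2 = 96.7 − (-14.60) = 111.3 cm.
Lens 2: 1/d_i2 = 1/(10.4) − 1/(111.3) = 0.08717, so d_i2 = 11.47 cm; m₂ = −d_i2/d_o2 = -0.1031.
m = m₁·m₂ = (+2.475)(-0.1031) = -0.255.

m = -0.255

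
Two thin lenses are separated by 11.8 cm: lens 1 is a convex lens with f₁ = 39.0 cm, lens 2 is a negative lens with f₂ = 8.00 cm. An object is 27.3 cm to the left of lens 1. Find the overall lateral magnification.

m = +0.241

Lens 1: 1/d_i1 = 1/(39.0) − 1/(27.3) = -0.01099, so d_i1 = -91.00 cm; m₁ = −d_i1/d_o1 = +3.333.
d_o2 = 11.8 − (-91.00) = 102.8 cm.
f₂ = −8.00 cm (diverging).
Lens 2: 1/d_i2 = 1/(-8.00) − 1/(102.8) = -0.1347, so d_i2 = -7.422 cm; m₂ = −d_i2/d_o2 = +0.07220.
m = m₁·m₂ = (+3.333)(+0.07220) = +0.241.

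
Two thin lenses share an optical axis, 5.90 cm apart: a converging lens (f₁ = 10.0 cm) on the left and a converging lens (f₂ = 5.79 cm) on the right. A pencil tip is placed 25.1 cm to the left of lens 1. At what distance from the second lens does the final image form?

3.76 cm

Lens 1: 1/d_i1 = 1/f₁ − 1/d_o1 = 1/(10.0) − 1/(25.1) = 0.06016, so d_i1 = 16.62 cm.
The intermediate image is 16.62 cm to the right of lens 1, which lies 10.72 cm to the right of lens 2 — a virtual object — so d_o2 = −10.72 cm.
Lens 2: 1/d_i2 = 1/f₂ − 1/d_o2 = 1/(5.79) − 1/(-10.72) = 0.2660, so d_i2 = 3.76 cm.
The final image is real, 3.76 cm to the right of lens 2 (overall magnification ≈ -0.23).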